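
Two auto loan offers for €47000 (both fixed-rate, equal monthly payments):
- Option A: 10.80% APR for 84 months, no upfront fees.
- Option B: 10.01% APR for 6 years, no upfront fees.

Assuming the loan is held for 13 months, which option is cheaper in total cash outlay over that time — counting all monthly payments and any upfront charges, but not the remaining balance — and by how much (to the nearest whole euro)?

Option A: at 10.80% the monthly rate is 0.0090000, so the payment is 47,000 × 0.0090000 / (1 − 1.0090000^−84) = €799.82.
Option B: monthly rate = 10.01%/12 = 0.0083417; payment = 47,000 × 0.0083417 / (1 − (1+0.0083417)^−72) = €870.95.
Over 13 months: Option A costs 13 × €799.82 = €10,397.66; Option B costs 13 × €870.95 = €11,322.35.
Option A is cheaper by €11,322.35 − €10,397.66 = €924.69.

Option A by €925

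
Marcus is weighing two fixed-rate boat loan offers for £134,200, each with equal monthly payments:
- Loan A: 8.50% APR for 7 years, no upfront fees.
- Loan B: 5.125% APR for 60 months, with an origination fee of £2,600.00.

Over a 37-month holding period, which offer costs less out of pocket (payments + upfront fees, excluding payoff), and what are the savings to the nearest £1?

Loan A: monthly rate = 8.5%/12 = 0.0070833; payment = 134,200 × 0.0070833 / (1 − (1+0.0070833)^−84) = £2,125.26.
Loan B: monthly rate = 5.125%/12 = 0.0042708; payment = 134,200 × 0.0042708 / (1 − (1+0.0042708)^−60) = £2,540.21.
Over 37 months: Loan A costs 37 × £2,125.26 = £78,634.62; Loan B costs 37 × £2,540.21 + £2,600.00 = £96,587.77.
Loan A is cheaper by £96,587.77 − £78,634.62 = £17,953.15.

Loan A by £17,953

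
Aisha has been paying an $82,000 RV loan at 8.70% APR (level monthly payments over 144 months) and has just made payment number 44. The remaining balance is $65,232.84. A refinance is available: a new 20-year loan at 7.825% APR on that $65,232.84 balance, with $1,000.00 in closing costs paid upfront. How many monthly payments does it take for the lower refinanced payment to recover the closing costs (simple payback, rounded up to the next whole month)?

Current payment = 82,000 × 8.7%/12 / (1 − (1+0.0072500)^−144) = $919.39.
Refinanced payment = 65,232.84 × 0.0065208 / (1 − (1+0.0065208)^−240) = $538.55.
Monthly savings = $919.39 − $538.55 = $380.84.
Break-even = $1,000.00 / $380.84 = 2.63 → 3 months.

3 months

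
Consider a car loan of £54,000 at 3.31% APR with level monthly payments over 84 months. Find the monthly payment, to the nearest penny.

Monthly rate = 3.31%/12 = 0.0027583; payment = 54,000 × 0.0027583 / (1 − (1+0.0027583)^−84) = £721.09.

£721.09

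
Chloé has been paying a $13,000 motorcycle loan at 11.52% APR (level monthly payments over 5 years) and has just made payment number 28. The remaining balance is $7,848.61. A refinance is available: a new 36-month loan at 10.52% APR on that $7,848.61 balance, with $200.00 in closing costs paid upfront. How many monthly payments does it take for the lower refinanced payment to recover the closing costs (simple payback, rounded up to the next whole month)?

7 months

Current payment = 13,000 × 11.52%/12 / (1 − (1+0.0096000)^−60) = $286.03.
Refinanced payment = 7,848.61 × 0.0087667 / (1 − (1+0.0087667)^−36) = $255.17.
Monthly savings = $286.03 − $255.17 = $30.86.
Break-even = $200.00 / $30.86 = 6.48 → 7 months.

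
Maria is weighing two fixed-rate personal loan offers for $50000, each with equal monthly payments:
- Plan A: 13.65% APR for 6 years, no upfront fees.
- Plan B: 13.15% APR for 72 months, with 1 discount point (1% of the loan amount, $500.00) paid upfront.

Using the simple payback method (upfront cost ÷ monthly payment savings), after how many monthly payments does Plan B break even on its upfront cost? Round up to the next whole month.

Plan A: monthly rate = 13.65%/12 = 0.0113750; payment = 50,000 × 0.0113750 / (1 − (1+0.0113750)^−72) = $1,020.94.
Plan B: at 13.15% the monthly rate is 0.0109583, so the payment is 50,000 × 0.0109583 / (1 − 1.0109583^−72) = $1,007.67.
Monthly savings = $1,020.94 − $1,007.67 = $13.27.
Break-even = $500.00 / $13.27 = 37.68 → 38 months.

38 months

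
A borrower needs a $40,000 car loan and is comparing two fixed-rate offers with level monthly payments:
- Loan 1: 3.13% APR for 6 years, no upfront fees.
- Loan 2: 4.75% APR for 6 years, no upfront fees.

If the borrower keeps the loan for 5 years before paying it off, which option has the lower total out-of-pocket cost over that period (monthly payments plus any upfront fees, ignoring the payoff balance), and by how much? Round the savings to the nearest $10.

Loan 1 by $1,770

Loan 1: monthly rate = 3.13%/12 = 0.0026083; payment = 40,000 × 0.0026083 / (1 − (1+0.0026083)^−72) = $610.08.
Loan 2: monthly rate = 4.75%/12 = 0.0039583; payment = 40,000 × 0.0039583 / (1 − (1+0.0039583)^−72) = $639.57.
Over 60 months: Loan 1 costs 60 × $610.08 = $36,604.80; Loan 2 costs 60 × $639.57 = $38,374.20.
Loan 1 is cheaper by $38,374.20 − $36,604.80 = $1,769.40.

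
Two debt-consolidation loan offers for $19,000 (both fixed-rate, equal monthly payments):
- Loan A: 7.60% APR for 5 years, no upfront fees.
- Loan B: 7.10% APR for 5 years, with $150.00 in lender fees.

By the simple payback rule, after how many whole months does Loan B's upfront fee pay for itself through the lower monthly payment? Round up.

34 months

Loan A: at 7.60% the monthly rate is 0.0063333, so the payment is 19,000 × 0.0063333 / (1 − 1.0063333^−60) = $381.62.
Loan B: at 7.10% the monthly rate is 0.0059167, so the payment is 19,000 × 0.0059167 / (1 − 1.0059167^−60) = $377.12.
Monthly savings = $381.62 − $377.12 = $4.50.
Break-even = $150.00 / $4.50 = 33.33 → 34 months.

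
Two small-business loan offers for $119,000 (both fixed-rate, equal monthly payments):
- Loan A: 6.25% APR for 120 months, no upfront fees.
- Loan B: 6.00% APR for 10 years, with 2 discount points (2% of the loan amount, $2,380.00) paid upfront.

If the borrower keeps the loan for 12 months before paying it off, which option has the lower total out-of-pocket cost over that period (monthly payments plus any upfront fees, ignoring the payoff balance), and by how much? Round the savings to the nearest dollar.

Loan A: monthly rate = 6.25%/12 = 0.0052083; payment = 119,000 × 0.0052083 / (1 − (1+0.0052083)^−120) = $1,336.13.
Loan B: monthly rate = 6%/12 = 0.0050000; payment = 119,000 × 0.0050000 / (1 − (1+0.0050000)^−120) = $1,321.14.
Over 12 months: Loan A costs 12 × $1,336.13 = $16,033.56; Loan B costs 12 × $1,321.14 + $2,380.00 = $18,233.68.
Loan A is cheaper by $18,233.68 − $16,033.56 = $2,200.12.

Loan A by $2,200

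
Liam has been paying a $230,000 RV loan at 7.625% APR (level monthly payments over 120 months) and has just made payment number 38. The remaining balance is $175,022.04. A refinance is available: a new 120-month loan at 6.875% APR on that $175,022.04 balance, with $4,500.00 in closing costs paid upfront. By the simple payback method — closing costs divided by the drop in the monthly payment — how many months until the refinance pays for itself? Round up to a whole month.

7 months

Current payment = 230,000 × 7.625%/12 / (1 − (1+0.0063542)^−120) = $2,745.17.
Refinanced payment = 175,022.04 × 0.0057292 / (1 − (1+0.0057292)^−120) = $2,020.90.
Monthly savings = $2,745.17 − $2,020.90 = $724.27.
Break-even = $4,500.00 / $724.27 = 6.21 → 7 months.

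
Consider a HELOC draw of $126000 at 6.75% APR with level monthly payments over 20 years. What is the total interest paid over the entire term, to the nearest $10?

At 6.75% the monthly rate is 0.0056250, so the payment is 126,000 × 0.0056250 / (1 − 1.0056250^−240) = $958.06.
Total paid = 240 × $958.06 = $229,934.40; interest = $229,934.40 − $126,000 = $103,934.40.

$103,930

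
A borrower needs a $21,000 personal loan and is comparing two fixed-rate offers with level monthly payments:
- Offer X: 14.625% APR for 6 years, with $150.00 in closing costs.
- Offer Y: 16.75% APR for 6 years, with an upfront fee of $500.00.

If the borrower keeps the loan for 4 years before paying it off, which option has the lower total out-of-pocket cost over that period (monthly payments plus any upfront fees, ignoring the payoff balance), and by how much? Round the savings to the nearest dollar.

Offer X: at 14.625% the monthly rate is 0.0121875, so the payment is 21,000 × 0.0121875 / (1 − 1.0121875^−72) = $439.78.
Offer Y: monthly rate = 16.75%/12 = 0.0139583; payment = 21,000 × 0.0139583 / (1 − (1+0.0139583)^−72) = $464.24.
Over 48 months: Offer X costs 48 × $439.78 + $150.00 = $21,259.44; Offer Y costs 48 × $464.24 + $500.00 = $22,783.52.
Offer X is cheaper by $22,783.52 − $21,259.44 = $1,524.08.

Offer X by $1,524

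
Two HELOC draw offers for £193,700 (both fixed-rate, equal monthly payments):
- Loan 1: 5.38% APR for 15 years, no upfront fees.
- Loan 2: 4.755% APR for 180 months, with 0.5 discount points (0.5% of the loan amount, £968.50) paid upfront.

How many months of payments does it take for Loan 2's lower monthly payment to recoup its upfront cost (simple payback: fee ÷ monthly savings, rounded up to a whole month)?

16 months

Loan 1: monthly rate = 5.38%/12 = 0.0044833; payment = 193,700 × 0.0044833 / (1 − (1+0.0044833)^−180) = £1,570.38.
Loan 2: monthly rate = 4.755%/12 = 0.0039625; payment = 193,700 × 0.0039625 / (1 − (1+0.0039625)^−180) = £1,507.16.
Monthly savings = £1,570.38 − £1,507.16 = £63.22.
Break-even = £968.50 / £63.22 = 15.32 → 16 months.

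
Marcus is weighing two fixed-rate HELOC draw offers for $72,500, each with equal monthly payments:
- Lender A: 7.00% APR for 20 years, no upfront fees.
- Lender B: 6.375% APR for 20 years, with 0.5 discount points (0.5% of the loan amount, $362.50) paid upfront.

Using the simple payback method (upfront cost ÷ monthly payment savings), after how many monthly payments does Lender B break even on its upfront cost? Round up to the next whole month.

Lender A: at 7.00% the monthly rate is 0.0058333, so the payment is 72,500 × 0.0058333 / (1 − 1.0058333^−240) = $562.09.
Lender B: at 6.375% the monthly rate is 0.0053125, so the payment is 72,500 × 0.0053125 / (1 − 1.0053125^−240) = $535.22.
Monthly savings = $562.09 − $535.22 = $26.87.
Break-even = $362.50 / $26.87 = 13.49 → 14 months.

14 months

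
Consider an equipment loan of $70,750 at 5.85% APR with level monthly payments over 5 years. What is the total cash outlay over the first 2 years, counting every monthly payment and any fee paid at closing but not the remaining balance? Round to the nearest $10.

$32,710

Monthly rate = 5.85%/12 = 0.0048750; payment = 70,750 × 0.0048750 / (1 − (1+0.0048750)^−60) = $1,362.87.
Total outlay = 24 × $1,362.87 = $32,708.88.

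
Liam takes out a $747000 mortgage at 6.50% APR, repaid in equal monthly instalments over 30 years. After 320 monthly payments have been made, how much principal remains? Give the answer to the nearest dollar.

$169,392

With monthly rate i = 6.5%/12 = 0.0054167, the balance after k of n payments is P · [(1+i)^n − (1+i)^k] / [(1+i)^n − 1].
(1+0.0054167)^360 = 6.99179797 and (1+0.0054167)^320 = 5.63307668, so the balance is 747,000 × (6.99179797 − 5.63307668) / (6.99179797 − 1) = $169,392.36.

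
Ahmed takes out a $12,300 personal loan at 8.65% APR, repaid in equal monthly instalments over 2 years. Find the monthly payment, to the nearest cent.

At 8.65% the monthly rate is 0.0072083, so the payment is 12,300 × 0.0072083 / (1 − 1.0072083^−24) = $559.95.

$559.95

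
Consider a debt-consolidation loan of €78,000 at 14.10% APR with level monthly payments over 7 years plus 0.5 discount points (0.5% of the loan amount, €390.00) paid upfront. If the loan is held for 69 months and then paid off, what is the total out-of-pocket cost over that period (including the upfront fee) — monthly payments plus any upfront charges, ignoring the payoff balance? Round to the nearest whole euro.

At 14.10% the monthly rate is 0.0117500, so the payment is 78,000 × 0.0117500 / (1 − 1.0117500^−84) = €1,466.03.
Total outlay = 69 × €1,466.03 + €390.00 = €101,546.07.

€101,546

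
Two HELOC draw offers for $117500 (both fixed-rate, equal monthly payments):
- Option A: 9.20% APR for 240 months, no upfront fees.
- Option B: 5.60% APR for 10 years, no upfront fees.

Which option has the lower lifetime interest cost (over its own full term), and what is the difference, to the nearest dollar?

Option A: at 9.20% the monthly rate is 0.0076667, so the payment is 117,500 × 0.0076667 / (1 − 1.0076667^−240) = $1,072.34.
Total interest on Option A = 240 × $1,072.34 − $117,500 = $139,861.60.
Option B: monthly rate = 5.6%/12 = 0.0046667; payment = 117,500 × 0.0046667 / (1 − (1+0.0046667)^−120) = $1,281.01.
Total interest on Option B = 120 × $1,281.01 − $117,500 = $36,221.20.
Option B is lower by $103,640.40.

Option B by $103,640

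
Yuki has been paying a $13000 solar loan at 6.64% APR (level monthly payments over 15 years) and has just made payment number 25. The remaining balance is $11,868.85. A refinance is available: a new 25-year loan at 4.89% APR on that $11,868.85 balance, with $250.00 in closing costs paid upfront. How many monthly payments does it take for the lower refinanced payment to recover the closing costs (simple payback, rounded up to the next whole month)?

Current payment = 13,000 × 6.64%/12 / (1 − (1+0.0055333)^−180) = $114.25.
Refinanced payment = 11,868.85 × 0.0040750 / (1 − (1+0.0040750)^−300) = $68.63.
Monthly savings = $114.25 − $68.63 = $45.62.
Break-even = $250.00 / $45.62 = 5.48 → 6 months.

6 months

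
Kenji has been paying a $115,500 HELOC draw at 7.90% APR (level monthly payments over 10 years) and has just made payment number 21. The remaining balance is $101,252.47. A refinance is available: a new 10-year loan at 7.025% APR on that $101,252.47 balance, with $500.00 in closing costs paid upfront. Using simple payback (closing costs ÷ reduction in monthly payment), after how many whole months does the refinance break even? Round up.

Current payment = 115,500 × 7.9%/12 / (1 − (1+0.0065833)^−120) = $1,395.24.
Refinanced payment = 101,252.47 × 0.0058542 / (1 − (1+0.0058542)^−120) = $1,176.93.
Monthly savings = $1,395.24 − $1,176.93 = $218.31.
Break-even = $500.00 / $218.31 = 2.29 → 3 months.

3 months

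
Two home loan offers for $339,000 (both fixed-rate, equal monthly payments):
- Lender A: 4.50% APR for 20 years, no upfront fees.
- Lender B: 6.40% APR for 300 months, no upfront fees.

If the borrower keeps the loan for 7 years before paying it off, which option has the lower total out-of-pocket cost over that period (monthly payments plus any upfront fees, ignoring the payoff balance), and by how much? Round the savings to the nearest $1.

Lender A by $10,343

Lender A: at 4.50% the monthly rate is 0.0037500, so the payment is 339,000 × 0.0037500 / (1 − 1.0037500^−240) = $2,144.68.
Lender B: monthly rate = 6.4%/12 = 0.0053333; payment = 339,000 × 0.0053333 / (1 − (1+0.0053333)^−300) = $2,267.81.
Over 84 months: Lender A costs 84 × $2,144.68 = $180,153.12; Lender B costs 84 × $2,267.81 = $190,496.04.
Lender A is cheaper by $190,496.04 − $180,153.12 = $10,342.92.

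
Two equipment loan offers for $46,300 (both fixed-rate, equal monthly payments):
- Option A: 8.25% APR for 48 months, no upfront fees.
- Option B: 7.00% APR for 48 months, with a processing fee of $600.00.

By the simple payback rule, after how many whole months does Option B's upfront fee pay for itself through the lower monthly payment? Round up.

Option A: at 8.25% the monthly rate is 0.0068750, so the payment is 46,300 × 0.0068750 / (1 − 1.0068750^−48) = $1,135.76.
Option B: monthly rate = 7%/12 = 0.0058333; payment = 46,300 × 0.0058333 / (1 − (1+0.0058333)^−48) = $1,108.71.
Monthly savings = $1,135.76 − $1,108.71 = $27.05.
Break-even = $600.00 / $27.05 = 22.18 → 23 months.

23 months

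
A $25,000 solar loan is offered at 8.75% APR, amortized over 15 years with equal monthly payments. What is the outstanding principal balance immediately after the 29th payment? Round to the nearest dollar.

$22,827

With monthly rate i = 8.75%/12 = 0.0072917, the balance after k of n payments is P · [(1+i)^n − (1+i)^k] / [(1+i)^n − 1].
(1+0.0072917)^180 = 3.69779974 and (1+0.0072917)^29 = 1.23453097, so the balance is 25,000 × (3.69779974 − 1.23453097) / (3.69779974 − 1) = $22,826.65.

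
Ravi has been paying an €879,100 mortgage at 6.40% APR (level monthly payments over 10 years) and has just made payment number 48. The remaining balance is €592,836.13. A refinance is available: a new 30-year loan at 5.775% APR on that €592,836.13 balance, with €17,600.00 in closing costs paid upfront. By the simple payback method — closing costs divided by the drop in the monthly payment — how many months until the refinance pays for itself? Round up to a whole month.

3 months

Current payment = 879,100 × 6.4%/12 / (1 − (1+0.0053333)^−120) = €9,937.33.
Refinanced payment = 592,836.13 × 0.0048125 / (1 − (1+0.0048125)^−360) = €3,469.05.
Monthly savings = €9,937.33 − €3,469.05 = €6,468.28.
Break-even = €17,600.00 / €6,468.28 = 2.72 → 3 months.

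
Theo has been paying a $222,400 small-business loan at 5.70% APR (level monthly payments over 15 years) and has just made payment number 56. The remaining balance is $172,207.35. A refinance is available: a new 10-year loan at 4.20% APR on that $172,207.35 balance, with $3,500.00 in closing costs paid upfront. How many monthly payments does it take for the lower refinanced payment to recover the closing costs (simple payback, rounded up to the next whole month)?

Current payment = 222,400 × 5.7%/12 / (1 − (1+0.0047500)^−180) = $1,840.88.
Refinanced payment = 172,207.35 × 0.0035000 / (1 − (1+0.0035000)^−120) = $1,759.93.
Monthly savings = $1,840.88 − $1,759.93 = $80.95.
Break-even = $3,500.00 / $80.95 = 43.24 → 44 months.

44 months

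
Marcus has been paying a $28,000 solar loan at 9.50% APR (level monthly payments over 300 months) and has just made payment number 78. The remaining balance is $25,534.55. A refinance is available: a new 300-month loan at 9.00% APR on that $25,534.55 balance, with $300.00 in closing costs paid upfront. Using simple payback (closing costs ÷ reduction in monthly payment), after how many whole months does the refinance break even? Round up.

10 months

Current payment = 28,000 × 9.5%/12 / (1 − (1+0.0079167)^−300) = $244.64.
Refinanced payment = 25,534.55 × 0.0075000 / (1 − (1+0.0075000)^−300) = $214.29.
Monthly savings = $244.64 − $214.29 = $30.35.
Break-even = $300.00 / $30.35 = 9.88 → 10 months.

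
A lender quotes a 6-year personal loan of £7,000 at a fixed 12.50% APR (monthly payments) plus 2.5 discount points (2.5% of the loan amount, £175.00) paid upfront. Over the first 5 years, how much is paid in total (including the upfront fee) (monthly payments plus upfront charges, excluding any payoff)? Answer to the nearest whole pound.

At 12.50% the monthly rate is 0.0104167, so the payment is 7,000 × 0.0104167 / (1 − 1.0104167^−72) = £138.68.
Total outlay = 60 × £138.68 + £175.00 = £8,495.80.

£8,496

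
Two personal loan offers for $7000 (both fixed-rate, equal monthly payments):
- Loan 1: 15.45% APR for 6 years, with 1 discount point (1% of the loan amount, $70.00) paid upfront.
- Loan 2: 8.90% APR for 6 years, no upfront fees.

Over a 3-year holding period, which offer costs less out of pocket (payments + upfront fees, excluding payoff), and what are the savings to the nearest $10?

Loan 1: at 15.45% the monthly rate is 0.0128750, so the payment is 7,000 × 0.0128750 / (1 − 1.0128750^−72) = $149.73.
Loan 2: monthly rate = 8.9%/12 = 0.0074167; payment = 7,000 × 0.0074167 / (1 − (1+0.0074167)^−72) = $125.83.
Over 36 months: Loan 1 costs 36 × $149.73 + $70.00 = $5,460.28; Loan 2 costs 36 × $125.83 = $4,529.88.
Loan 2 is cheaper by $5,460.28 − $4,529.88 = $930.40.

Loan 2 by $930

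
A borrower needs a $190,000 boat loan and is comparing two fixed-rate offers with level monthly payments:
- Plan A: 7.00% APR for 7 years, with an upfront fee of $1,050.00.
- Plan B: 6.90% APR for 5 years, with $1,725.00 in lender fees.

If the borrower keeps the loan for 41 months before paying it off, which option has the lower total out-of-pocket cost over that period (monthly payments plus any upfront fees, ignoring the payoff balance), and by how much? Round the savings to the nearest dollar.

Plan A: at 7.00% the monthly rate is 0.0058333, so the payment is 190,000 × 0.0058333 / (1 − 1.0058333^−84) = $2,867.61.
Plan B: at 6.90% the monthly rate is 0.0057500, so the payment is 190,000 × 0.0057500 / (1 − 1.0057500^−60) = $3,753.27.
Over 41 months: Plan A costs 41 × $2,867.61 + $1,050.00 = $118,622.01; Plan B costs 41 × $3,753.27 + $1,725.00 = $155,609.07.
Plan A is cheaper by $155,609.07 − $118,622.01 = $36,987.06.

Plan A by $36,987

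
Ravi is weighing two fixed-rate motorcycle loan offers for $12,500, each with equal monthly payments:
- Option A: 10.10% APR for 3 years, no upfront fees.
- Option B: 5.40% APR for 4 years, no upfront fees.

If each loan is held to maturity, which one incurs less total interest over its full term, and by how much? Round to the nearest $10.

Option B by $610

Option A: at 10.10% the monthly rate is 0.0084167, so the payment is 12,500 × 0.0084167 / (1 − 1.0084167^−36) = $403.93.
Total interest on Option A = 36 × $403.93 − $12,500 = $2,041.48.
Option B: at 5.40% the monthly rate is 0.0045000, so the payment is 12,500 × 0.0045000 / (1 − 1.0045000^−48) = $290.14.
Total interest on Option B = 48 × $290.14 − $12,500 = $1,426.72.
Option B is lower by $614.76.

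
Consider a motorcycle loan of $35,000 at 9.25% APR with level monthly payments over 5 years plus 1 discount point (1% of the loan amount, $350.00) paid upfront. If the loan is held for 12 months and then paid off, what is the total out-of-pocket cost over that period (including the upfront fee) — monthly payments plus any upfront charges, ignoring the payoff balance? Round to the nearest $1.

$9,120

At 9.25% the monthly rate is 0.0077083, so the payment is 35,000 × 0.0077083 / (1 − 1.0077083^−60) = $730.80.
Total outlay = 12 × $730.80 + $350.00 = $9,119.60.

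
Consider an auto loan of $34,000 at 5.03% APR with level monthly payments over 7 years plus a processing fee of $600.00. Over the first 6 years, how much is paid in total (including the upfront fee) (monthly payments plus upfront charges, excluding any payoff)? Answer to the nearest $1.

$35,234

Monthly rate = 5.03%/12 = 0.0041917; payment = 34,000 × 0.0041917 / (1 − (1+0.0041917)^−84) = $481.03.
Total outlay = 72 × $481.03 + $600.00 = $35,234.16.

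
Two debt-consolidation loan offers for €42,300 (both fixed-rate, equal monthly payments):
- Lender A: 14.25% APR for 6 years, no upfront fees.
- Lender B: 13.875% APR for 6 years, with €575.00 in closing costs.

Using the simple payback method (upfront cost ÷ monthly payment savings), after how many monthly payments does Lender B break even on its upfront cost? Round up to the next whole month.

Lender A: at 14.25% the monthly rate is 0.0118750, so the payment is 42,300 × 0.0118750 / (1 − 1.0118750^−72) = €877.30.
Lender B: monthly rate = 13.875%/12 = 0.0115625; payment = 42,300 × 0.0115625 / (1 − (1+0.0115625)^−72) = €868.79.
Monthly savings = €877.30 − €868.79 = €8.51.
Break-even = €575.00 / €8.51 = 67.57 → 68 months.

68 months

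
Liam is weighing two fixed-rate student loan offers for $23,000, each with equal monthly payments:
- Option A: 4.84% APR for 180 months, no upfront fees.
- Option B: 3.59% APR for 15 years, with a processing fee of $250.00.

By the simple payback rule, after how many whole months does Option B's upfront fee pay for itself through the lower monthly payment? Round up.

Option A: at 4.84% the monthly rate is 0.0040333, so the payment is 23,000 × 0.0040333 / (1 − 1.0040333^−180) = $179.97.
Option B: monthly rate = 3.59%/12 = 0.0029917; payment = 23,000 × 0.0029917 / (1 − (1+0.0029917)^−180) = $165.44.
Monthly savings = $179.97 − $165.44 = $14.53.
Break-even = $250.00 / $14.53 = 17.21 → 18 months.

18 months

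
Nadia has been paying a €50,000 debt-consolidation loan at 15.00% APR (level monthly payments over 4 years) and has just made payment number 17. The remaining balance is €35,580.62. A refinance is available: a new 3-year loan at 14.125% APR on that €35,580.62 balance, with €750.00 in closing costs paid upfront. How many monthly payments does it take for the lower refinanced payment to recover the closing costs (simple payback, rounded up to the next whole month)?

5 months

Current payment = 50,000 × 15%/12 / (1 − (1+0.0125000)^−48) = €1,391.54.
Refinanced payment = 35,580.62 × 0.0117708 / (1 − (1+0.0117708)^−36) = €1,218.22.
Monthly savings = €1,391.54 − €1,218.22 = €173.32.
Break-even = €750.00 / €173.32 = 4.33 → 5 months.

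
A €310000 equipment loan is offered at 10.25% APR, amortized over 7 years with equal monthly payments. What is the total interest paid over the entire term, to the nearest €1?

At 10.25% the monthly rate is 0.0085417, so the payment is 310,000 × 0.0085417 / (1 − 1.0085417^−84) = €5,186.50.
Total paid = 84 × €5,186.50 = €435,666.00; interest = €435,666.00 − €310,000 = €125,666.00.

€125,666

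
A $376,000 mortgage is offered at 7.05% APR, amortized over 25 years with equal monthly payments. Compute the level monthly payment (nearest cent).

At 7.05% the monthly rate is 0.0058750, so the payment is 376,000 × 0.0058750 / (1 − 1.0058750^−300) = $2,669.49.

$2,669.49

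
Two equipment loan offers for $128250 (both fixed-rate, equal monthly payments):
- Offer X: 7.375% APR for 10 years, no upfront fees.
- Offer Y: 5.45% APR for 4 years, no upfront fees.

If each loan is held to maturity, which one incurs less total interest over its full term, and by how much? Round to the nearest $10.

Offer X: at 7.375% the monthly rate is 0.0061458, so the payment is 128,250 × 0.0061458 / (1 − 1.0061458^−120) = $1,514.00.
Total interest on Offer X = 120 × $1,514.00 − $128,250 = $53,430.00.
Offer Y: at 5.45% the monthly rate is 0.0045417, so the payment is 128,250 × 0.0045417 / (1 − 1.0045417^−48) = $2,979.72.
Total interest on Offer Y = 48 × $2,979.72 − $128,250 = $14,776.56.
Offer Y is lower by $38,653.44.

Offer Y by $38,650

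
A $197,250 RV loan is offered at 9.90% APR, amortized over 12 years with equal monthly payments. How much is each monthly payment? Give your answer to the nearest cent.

$2,345.91

Monthly rate = 9.9%/12 = 0.0082500; payment = 197,250 × 0.0082500 / (1 − (1+0.0082500)^−144) = $2,345.91.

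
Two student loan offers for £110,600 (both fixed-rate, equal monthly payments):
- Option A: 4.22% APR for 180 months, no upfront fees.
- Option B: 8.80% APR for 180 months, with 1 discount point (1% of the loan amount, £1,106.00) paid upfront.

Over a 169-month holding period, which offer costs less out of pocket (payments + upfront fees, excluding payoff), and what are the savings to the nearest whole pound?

Option A: monthly rate = 4.22%/12 = 0.0035167; payment = 110,600 × 0.0035167 / (1 − (1+0.0035167)^−180) = £830.34.
Option B: at 8.80% the monthly rate is 0.0073333, so the payment is 110,600 × 0.0073333 / (1 − 1.0073333^−180) = £1,108.66.
Over 169 months: Option A costs 169 × £830.34 = £140,327.46; Option B costs 169 × £1,108.66 + £1,106.00 = £188,469.54.
Option A is cheaper by £188,469.54 − £140,327.46 = £48,142.08.

Option A by £48,142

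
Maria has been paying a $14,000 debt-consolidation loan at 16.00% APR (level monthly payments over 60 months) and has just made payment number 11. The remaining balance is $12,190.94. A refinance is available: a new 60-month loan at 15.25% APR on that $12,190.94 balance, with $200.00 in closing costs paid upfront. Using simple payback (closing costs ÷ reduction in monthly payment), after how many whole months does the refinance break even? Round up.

Current payment = 14,000 × 16%/12 / (1 − (1+0.0133333)^−60) = $340.45.
Refinanced payment = 12,190.94 × 0.0127083 / (1 − (1+0.0127083)^−60) = $291.62.
Monthly savings = $340.45 − $291.62 = $48.83.
Break-even = $200.00 / $48.83 = 4.10 → 5 months.

5 months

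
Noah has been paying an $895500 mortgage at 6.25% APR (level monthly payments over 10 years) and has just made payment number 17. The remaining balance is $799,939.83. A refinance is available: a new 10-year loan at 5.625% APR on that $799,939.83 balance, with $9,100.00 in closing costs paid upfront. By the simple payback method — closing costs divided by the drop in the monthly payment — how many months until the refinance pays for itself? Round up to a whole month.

7 months

Current payment = 895,500 × 6.25%/12 / (1 − (1+0.0052083)^−120) = $10,054.68.
Refinanced payment = 799,939.83 × 0.0046875 / (1 − (1+0.0046875)^−120) = $8,731.08.
Monthly savings = $10,054.68 − $8,731.08 = $1,323.60.
Break-even = $9,100.00 / $1,323.60 = 6.88 → 7 months.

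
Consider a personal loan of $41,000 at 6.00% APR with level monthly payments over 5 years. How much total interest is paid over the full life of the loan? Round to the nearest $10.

At 6.00% the monthly rate is 0.0050000, so the payment is 41,000 × 0.0050000 / (1 − 1.0050000^−60) = $792.64.
Total paid = 60 × $792.64 = $47,558.40; interest = $47,558.40 − $41,000 = $6,558.40.

$6,560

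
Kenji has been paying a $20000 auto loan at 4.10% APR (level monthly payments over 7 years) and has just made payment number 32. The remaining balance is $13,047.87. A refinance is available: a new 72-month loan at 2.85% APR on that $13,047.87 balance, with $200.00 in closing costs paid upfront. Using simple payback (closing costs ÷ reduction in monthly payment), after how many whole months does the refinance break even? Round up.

Current payment = 20,000 × 4.1%/12 / (1 − (1+0.0034167)^−84) = $274.30.
Refinanced payment = 13,047.87 × 0.0023750 / (1 − (1+0.0023750)^−72) = $197.37.
Monthly savings = $274.30 − $197.37 = $76.93.
Break-even = $200.00 / $76.93 = 2.60 → 3 months.

3 months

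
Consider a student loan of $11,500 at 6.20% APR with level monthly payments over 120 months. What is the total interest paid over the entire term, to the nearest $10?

At 6.20% the monthly rate is 0.0051667, so the payment is 11,500 × 0.0051667 / (1 − 1.0051667^−120) = $128.83.
Total paid = 120 × $128.83 = $15,459.60; interest = $15,459.60 − $11,500 = $3,959.60.

$3,960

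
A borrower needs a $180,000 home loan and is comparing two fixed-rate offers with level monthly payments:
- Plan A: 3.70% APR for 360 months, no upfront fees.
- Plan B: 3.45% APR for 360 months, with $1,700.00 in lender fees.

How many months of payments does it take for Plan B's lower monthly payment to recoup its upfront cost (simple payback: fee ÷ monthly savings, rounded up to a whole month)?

68 months

Plan A: monthly rate = 3.7%/12 = 0.0030833; payment = 180,000 × 0.0030833 / (1 − (1+0.0030833)^−360) = $828.51.
Plan B: monthly rate = 3.45%/12 = 0.0028750; payment = 180,000 × 0.0028750 / (1 − (1+0.0028750)^−360) = $803.26.
Monthly savings = $828.51 − $803.26 = $25.25.
Break-even = $1,700.00 / $25.25 = 67.33 → 68 months.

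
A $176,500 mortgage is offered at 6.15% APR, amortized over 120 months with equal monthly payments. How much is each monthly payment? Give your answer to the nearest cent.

At 6.15% the monthly rate is 0.0051250, so the payment is 176,500 × 0.0051250 / (1 − 1.0051250^−120) = $1,972.83.

$1,972.83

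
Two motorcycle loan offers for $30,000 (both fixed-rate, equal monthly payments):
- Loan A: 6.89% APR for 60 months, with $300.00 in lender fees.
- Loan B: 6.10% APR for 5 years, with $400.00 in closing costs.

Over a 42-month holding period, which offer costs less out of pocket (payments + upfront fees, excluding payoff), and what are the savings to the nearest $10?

Loan A: at 6.89% the monthly rate is 0.0057417, so the payment is 30,000 × 0.0057417 / (1 − 1.0057417^−60) = $592.48.
Loan B: monthly rate = 6.1%/12 = 0.0050833; payment = 30,000 × 0.0050833 / (1 − (1+0.0050833)^−60) = $581.38.
Over 42 months: Loan A costs 42 × $592.48 + $300.00 = $25,184.16; Loan B costs 42 × $581.38 + $400.00 = $24,817.96.
Loan B is cheaper by $25,184.16 − $24,817.96 = $366.20.

Loan B by $370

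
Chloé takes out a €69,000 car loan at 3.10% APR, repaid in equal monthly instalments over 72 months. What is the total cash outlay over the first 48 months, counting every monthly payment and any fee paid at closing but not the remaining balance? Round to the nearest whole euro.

€50,470

At 3.10% the monthly rate is 0.0025833, so the payment is 69,000 × 0.0025833 / (1 − 1.0025833^−72) = €1,051.45.
Total outlay = 48 × €1,051.45 = €50,469.60.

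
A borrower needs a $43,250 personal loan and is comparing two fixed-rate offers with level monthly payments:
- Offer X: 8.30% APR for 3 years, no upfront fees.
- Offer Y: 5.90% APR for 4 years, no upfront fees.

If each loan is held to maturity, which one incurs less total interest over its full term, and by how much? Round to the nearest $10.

Offer X: at 8.30% the monthly rate is 0.0069167, so the payment is 43,250 × 0.0069167 / (1 − 1.0069167^−36) = $1,361.29.
Total interest on Offer X = 36 × $1,361.29 − $43,250 = $5,756.44.
Offer Y: monthly rate = 5.9%/12 = 0.0049167; payment = 43,250 × 0.0049167 / (1 − (1+0.0049167)^−48) = $1,013.75.
Total interest on Offer Y = 48 × $1,013.75 − $43,250 = $5,410.00.
Offer Y is lower by $346.44.

Offer Y by $350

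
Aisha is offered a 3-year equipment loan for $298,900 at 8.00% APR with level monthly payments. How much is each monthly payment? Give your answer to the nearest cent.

Monthly rate = 8%/12 = 0.0066667; payment = 298,900 × 0.0066667 / (1 − (1+0.0066667)^−36) = $9,366.44.

$9,366.44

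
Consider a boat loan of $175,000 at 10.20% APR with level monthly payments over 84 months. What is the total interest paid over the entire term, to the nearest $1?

At 10.20% the monthly rate is 0.0085000, so the payment is 175,000 × 0.0085000 / (1 − 1.0085000^−84) = $2,923.32.
Total paid = 84 × $2,923.32 = $245,558.88; interest = $245,558.88 − $175,000 = $70,558.88.

$70,559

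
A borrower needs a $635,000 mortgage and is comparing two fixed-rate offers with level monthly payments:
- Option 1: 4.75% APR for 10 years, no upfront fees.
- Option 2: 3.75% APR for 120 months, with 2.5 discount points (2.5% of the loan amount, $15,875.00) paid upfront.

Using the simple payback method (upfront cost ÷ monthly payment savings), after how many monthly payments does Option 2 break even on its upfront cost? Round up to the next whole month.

53 months

Option 1: at 4.75% the monthly rate is 0.0039583, so the payment is 635,000 × 0.0039583 / (1 − 1.0039583^−120) = $6,657.83.
Option 2: at 3.75% the monthly rate is 0.0031250, so the payment is 635,000 × 0.0031250 / (1 − 1.0031250^−120) = $6,353.89.
Monthly savings = $6,657.83 − $6,353.89 = $303.94.
Break-even = $15,875.00 / $303.94 = 52.23 → 53 months.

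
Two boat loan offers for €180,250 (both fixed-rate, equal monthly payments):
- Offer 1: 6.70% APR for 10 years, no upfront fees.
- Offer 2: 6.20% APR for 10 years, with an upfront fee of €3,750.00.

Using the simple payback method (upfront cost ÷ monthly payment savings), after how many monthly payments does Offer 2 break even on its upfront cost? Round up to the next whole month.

Offer 1: monthly rate = 6.7%/12 = 0.0055833; payment = 180,250 × 0.0055833 / (1 − (1+0.0055833)^−120) = €2,065.09.
Offer 2: at 6.20% the monthly rate is 0.0051667, so the payment is 180,250 × 0.0051667 / (1 − 1.0051667^−120) = €2,019.30.
Monthly savings = €2,065.09 − €2,019.30 = €45.79.
Break-even = €3,750.00 / €45.79 = 81.90 → 82 months.

82 months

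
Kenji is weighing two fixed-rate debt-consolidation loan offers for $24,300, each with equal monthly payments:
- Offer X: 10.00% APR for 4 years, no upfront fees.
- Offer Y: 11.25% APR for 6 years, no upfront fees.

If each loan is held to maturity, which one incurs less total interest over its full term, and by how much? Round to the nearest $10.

Offer X by $3,940

Offer X: monthly rate = 10%/12 = 0.0083333; payment = 24,300 × 0.0083333 / (1 − (1+0.0083333)^−48) = $616.31.
Total interest on Offer X = 48 × $616.31 − $24,300 = $5,282.88.
Offer Y: monthly rate = 11.25%/12 = 0.0093750; payment = 24,300 × 0.0093750 / (1 − (1+0.0093750)^−72) = $465.65.
Total interest on Offer Y = 72 × $465.65 − $24,300 = $9,226.80.
Offer X is lower by $3,943.92.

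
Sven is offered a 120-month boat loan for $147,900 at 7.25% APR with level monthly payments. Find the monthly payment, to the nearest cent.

$1,736.36

At 7.25% the monthly rate is 0.0060417, so the payment is 147,900 × 0.0060417 / (1 − 1.0060417^−120) = $1,736.36.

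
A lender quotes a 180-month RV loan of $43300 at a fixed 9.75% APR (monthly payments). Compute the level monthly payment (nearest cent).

$458.70

At 9.75% the monthly rate is 0.0081250, so the payment is 43,300 × 0.0081250 / (1 − 1.0081250^−180) = $458.70.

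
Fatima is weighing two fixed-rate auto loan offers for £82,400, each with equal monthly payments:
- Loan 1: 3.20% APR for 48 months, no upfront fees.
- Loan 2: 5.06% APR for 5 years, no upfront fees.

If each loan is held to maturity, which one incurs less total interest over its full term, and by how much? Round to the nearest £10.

Loan 1 by £5,540

Loan 1: at 3.20% the monthly rate is 0.0026667, so the payment is 82,400 × 0.0026667 / (1 − 1.0026667^−48) = £1,831.16.
Total interest on Loan 1 = 48 × £1,831.16 − £82,400 = £5,495.68.
Loan 2: monthly rate = 5.06%/12 = 0.0042167; payment = 82,400 × 0.0042167 / (1 − (1+0.0042167)^−60) = £1,557.26.
Total interest on Loan 2 = 60 × £1,557.26 − £82,400 = £11,035.60.
Loan 1 is lower by £5,539.92.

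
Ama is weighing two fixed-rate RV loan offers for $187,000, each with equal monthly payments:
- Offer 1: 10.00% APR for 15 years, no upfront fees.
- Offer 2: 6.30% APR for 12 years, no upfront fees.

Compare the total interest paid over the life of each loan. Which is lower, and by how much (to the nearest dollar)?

Offer 2 by $94,736

Offer 1: monthly rate = 10%/12 = 0.0083333; payment = 187,000 × 0.0083333 / (1 − (1+0.0083333)^−180) = $2,009.51.
Total interest on Offer 1 = 180 × $2,009.51 − $187,000 = $174,711.80.
Offer 2: monthly rate = 6.3%/12 = 0.0052500; payment = 187,000 × 0.0052500 / (1 − (1+0.0052500)^−144) = $1,854.00.
Total interest on Offer 2 = 144 × $1,854.00 − $187,000 = $79,976.00.
Offer 2 is lower by $94,735.80.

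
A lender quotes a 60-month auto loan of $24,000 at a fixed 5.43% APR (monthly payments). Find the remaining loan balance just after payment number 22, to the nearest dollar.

With monthly rate i = 5.43%/12 = 0.0045250, the balance after k of n payments is P · [(1+i)^n − (1+i)^k] / [(1+i)^n − 1].
(1+0.0045250)^60 = 1.31112766 and (1+0.0045250)^22 = 1.10442567, so the balance is 24,000 × (1.31112766 − 1.10442567) / (1.31112766 − 1) = $15,944.73.

$15,945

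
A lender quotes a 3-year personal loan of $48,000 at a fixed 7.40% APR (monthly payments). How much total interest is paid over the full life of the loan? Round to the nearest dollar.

$5,672

Monthly rate = 7.4%/12 = 0.0061667; payment = 48,000 × 0.0061667 / (1 − (1+0.0061667)^−36) = $1,490.89.
Total paid = 36 × $1,490.89 = $53,672.04; interest = $53,672.04 − $48,000 = $5,672.04.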